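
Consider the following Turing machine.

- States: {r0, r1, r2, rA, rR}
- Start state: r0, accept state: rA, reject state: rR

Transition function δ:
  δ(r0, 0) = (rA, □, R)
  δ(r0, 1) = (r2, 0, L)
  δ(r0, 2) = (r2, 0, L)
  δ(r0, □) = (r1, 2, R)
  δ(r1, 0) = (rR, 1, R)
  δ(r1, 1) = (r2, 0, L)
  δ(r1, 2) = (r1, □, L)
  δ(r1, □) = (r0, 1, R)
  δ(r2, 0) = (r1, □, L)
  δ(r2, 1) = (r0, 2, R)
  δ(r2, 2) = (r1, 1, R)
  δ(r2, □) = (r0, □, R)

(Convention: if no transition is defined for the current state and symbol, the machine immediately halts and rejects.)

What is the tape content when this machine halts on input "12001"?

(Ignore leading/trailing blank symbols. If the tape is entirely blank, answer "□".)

Execution trace:
Initial: [r0]12001
Step 1: δ(r0, 1) = (r2, 0, L) → [r2]□02001
Step 2: δ(r2, □) = (r0, □, R) → □[r0]02001
Step 3: δ(r0, 0) = (rA, □, R) → □□[rA]2001

The machine reaches the accept state rA and halts.

Final tape (ignoring leading/trailing blanks): 2001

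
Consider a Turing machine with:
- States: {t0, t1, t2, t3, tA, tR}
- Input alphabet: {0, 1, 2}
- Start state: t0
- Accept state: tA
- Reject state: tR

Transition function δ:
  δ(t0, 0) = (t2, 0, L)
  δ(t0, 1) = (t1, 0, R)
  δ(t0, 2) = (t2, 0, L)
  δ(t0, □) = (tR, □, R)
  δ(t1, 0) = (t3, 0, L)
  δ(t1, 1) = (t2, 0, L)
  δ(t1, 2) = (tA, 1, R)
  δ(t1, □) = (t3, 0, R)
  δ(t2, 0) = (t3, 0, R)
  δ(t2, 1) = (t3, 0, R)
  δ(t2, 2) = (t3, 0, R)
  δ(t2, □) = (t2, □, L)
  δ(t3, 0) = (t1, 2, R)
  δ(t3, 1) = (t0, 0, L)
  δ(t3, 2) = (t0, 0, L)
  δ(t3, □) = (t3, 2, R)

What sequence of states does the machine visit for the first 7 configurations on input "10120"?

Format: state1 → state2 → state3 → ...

Execution trace:
Initial: [t0]10120
Step 1: δ(t0, 1) = (t1, 0, R) → 0[t1]0120
Step 2: δ(t1, 0) = (t3, 0, L) → [t3]00120
Step 3: δ(t3, 0) = (t1, 2, R) → 2[t1]0120
Step 4: δ(t1, 0) = (t3, 0, L) → [t3]20120
Step 5: δ(t3, 2) = (t0, 0, L) → [t0]□00120
Step 6: δ(t0, □) = (tR, □, R) → □[tR]00120

The machine reaches the reject state tR and halts.

State sequence: t0 → t1 → t3 → t1 → t3 → t0 → tR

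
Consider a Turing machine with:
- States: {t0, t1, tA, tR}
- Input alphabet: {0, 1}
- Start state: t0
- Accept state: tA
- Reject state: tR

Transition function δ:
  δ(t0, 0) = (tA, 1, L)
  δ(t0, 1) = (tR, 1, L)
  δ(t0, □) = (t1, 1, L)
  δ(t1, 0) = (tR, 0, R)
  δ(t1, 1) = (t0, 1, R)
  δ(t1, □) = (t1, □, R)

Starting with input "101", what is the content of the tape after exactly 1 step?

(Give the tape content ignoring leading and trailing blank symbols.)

Execution trace:
Initial: [t0]101
Step 1: δ(t0, 1) = (tR, 1, L) → [tR]□101

The machine reaches the reject state tR and halts.

After 1 step, the tape (ignoring leading/trailing blanks) is: 101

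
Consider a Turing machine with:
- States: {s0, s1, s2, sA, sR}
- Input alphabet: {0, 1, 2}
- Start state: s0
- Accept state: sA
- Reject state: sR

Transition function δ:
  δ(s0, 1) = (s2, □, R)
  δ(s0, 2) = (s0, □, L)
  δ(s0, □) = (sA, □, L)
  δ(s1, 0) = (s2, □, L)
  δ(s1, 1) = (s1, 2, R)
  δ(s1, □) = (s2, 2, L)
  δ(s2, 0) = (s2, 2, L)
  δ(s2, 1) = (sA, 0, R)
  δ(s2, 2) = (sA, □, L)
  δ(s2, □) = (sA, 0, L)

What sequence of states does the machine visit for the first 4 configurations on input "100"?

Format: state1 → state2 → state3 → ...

Execution trace:
Initial: [s0]100
Step 1: δ(s0, 1) = (s2, □, R) → □[s2]00
Step 2: δ(s2, 0) = (s2, 2, L) → [s2]□20
Step 3: δ(s2, □) = (sA, 0, L) → [sA]□020

The machine reaches the accept state sA and halts.

State sequence: s0 → s2 → s2 → sA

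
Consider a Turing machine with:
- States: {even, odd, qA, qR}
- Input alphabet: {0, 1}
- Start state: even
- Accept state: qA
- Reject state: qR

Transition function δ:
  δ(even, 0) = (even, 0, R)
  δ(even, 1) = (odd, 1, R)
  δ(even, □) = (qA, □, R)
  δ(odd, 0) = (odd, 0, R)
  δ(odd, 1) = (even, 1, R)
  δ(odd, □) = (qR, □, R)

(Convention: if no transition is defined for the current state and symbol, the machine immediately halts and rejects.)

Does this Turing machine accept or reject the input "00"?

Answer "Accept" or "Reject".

Execution trace:
Initial: [even]00
Step 1: δ(even, 0) = (even, 0, R) → 0[even]0
Step 2: δ(even, 0) = (even, 0, R) → 00[even]□
Step 3: δ(even, □) = (qA, □, R) → 00□[qA]□

The machine reaches the accept state qA and halts.

Answer: Accept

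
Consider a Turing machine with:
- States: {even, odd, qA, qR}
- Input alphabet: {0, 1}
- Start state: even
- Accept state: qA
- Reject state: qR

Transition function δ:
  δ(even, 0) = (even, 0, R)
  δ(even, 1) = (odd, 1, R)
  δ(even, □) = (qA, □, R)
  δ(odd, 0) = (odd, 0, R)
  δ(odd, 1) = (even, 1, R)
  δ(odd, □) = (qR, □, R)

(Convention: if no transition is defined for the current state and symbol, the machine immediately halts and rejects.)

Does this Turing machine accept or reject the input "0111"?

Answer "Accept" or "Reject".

Execution trace:
Initial: [even]0111
Step 1: δ(even, 0) = (even, 0, R) → 0[even]111
Step 2: δ(even, 1) = (odd, 1, R) → 01[odd]11
Step 3: δ(odd, 1) = (even, 1, R) → 011[even]1
Step 4: δ(even, 1) = (odd, 1, R) → 0111[odd]□
Step 5: δ(odd, □) = (qR, □, R) → 0111□[qR]□

The machine reaches the reject state qR and halts.

Answer: Reject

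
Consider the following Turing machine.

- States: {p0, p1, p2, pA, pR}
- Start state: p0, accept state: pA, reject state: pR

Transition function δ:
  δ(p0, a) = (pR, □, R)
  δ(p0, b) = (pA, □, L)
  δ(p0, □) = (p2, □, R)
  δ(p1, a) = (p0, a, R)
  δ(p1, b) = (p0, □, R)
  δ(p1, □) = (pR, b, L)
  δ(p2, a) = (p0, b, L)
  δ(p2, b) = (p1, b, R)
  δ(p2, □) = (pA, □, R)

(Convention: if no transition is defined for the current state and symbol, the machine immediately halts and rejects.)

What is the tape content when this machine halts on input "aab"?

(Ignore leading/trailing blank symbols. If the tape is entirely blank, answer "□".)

Execution trace:
Initial: [p0]aab
Step 1: δ(p0, a) = (pR, □, R) → □[pR]ab

The machine reaches the reject state pR and halts.

Final tape (ignoring leading/trailing blanks): ab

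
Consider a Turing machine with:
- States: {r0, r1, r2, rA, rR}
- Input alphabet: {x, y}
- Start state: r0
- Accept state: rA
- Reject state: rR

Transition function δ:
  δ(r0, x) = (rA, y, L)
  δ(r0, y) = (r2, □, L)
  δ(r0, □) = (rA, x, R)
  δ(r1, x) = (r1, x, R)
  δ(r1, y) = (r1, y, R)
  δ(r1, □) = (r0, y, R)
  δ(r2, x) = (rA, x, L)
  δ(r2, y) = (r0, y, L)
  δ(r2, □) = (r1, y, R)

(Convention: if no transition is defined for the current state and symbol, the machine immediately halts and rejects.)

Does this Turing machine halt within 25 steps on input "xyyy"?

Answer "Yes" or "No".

Execution trace:
Initial: [r0]xyyy
Step 1: δ(r0, x) = (rA, y, L) → [rA]□yyyy

The machine reaches the accept state rA and halts.
The machine halted after 1 step (within the 25-step bound).

Answer: Yes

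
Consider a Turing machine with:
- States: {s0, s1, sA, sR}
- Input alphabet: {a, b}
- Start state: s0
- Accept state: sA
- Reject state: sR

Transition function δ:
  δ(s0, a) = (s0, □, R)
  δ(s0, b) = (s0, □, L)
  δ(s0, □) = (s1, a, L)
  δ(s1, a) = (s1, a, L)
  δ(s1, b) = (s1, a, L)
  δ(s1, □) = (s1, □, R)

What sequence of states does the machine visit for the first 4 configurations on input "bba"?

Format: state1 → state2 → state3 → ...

Execution trace:
Initial: [s0]bba
Step 1: δ(s0, b) = (s0, □, L) → [s0]□□ba
Step 2: δ(s0, □) = (s1, a, L) → [s1]□a□ba
Step 3: δ(s1, □) = (s1, □, R) → □[s1]a□ba

State sequence: s0 → s0 → s1 → s1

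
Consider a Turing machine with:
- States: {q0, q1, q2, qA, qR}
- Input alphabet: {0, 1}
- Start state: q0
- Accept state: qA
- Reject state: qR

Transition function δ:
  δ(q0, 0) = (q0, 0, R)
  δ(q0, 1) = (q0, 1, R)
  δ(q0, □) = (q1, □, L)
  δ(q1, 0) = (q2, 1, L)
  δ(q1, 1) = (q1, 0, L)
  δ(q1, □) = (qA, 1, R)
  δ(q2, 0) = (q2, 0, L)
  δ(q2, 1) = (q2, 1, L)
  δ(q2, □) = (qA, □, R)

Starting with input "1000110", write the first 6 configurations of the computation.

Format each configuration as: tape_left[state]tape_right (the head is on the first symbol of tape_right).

Transitions applied:
Step 1: δ(q0, 1) = (q0, 1, R)
Step 2: δ(q0, 0) = (q0, 0, R)
Step 3: δ(q0, 0) = (q0, 0, R)
Step 4: δ(q0, 0) = (q0, 0, R)
Step 5: δ(q0, 1) = (q0, 1, R)

The first 6 configurations are:
[q0]1000110 ⊢ 1[q0]000110 ⊢ 10[q0]00110 ⊢ 100[q0]0110 ⊢ 1000[q0]110 ⊢ 10001[q0]10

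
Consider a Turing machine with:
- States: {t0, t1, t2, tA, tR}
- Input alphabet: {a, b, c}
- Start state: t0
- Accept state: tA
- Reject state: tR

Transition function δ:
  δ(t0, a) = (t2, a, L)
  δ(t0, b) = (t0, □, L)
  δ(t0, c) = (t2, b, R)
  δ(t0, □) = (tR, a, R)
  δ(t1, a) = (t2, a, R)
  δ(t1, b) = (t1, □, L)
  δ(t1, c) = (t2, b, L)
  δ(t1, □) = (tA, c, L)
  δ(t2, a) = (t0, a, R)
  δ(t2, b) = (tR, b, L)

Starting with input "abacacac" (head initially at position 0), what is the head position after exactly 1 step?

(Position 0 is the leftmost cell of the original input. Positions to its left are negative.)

Execution trace (head position shown):
Step 0: [t0]abacacac  (head at position 0)
Step 1: move left → [t2]□abacacac  (head at position -1)

After 1 step, the head is at position -1.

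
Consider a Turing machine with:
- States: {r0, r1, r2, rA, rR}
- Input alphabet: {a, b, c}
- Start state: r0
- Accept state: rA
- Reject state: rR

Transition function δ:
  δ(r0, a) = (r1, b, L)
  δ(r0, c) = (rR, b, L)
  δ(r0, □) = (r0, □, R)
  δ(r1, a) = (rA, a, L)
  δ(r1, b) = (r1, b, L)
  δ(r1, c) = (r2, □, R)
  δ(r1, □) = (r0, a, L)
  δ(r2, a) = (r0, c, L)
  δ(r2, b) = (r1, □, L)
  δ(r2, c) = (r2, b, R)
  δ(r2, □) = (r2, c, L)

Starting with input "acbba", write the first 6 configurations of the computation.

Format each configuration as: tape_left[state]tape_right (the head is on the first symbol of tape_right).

Transitions applied:
Step 1: δ(r0, a) = (r1, b, L)
Step 2: δ(r1, □) = (r0, a, L)
Step 3: δ(r0, □) = (r0, □, R)
Step 4: δ(r0, a) = (r1, b, L)
Step 5: δ(r1, □) = (r0, a, L)

The first 6 configurations are:
[r0]acbba ⊢ [r1]□bcbba ⊢ [r0]□abcbba ⊢ □[r0]abcbba ⊢ [r1]□bbcbba ⊢ [r0]□abbcbba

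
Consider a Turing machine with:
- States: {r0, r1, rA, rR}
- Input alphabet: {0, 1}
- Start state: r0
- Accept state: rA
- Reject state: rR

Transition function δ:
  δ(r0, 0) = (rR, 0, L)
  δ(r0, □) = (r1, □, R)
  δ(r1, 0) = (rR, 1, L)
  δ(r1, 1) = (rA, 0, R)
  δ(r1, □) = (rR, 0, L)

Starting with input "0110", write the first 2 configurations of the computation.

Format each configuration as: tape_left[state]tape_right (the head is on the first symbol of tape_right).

Transitions applied:
Step 1: δ(r0, 0) = (rR, 0, L)

The first 2 configurations are:
[r0]0110 ⊢ [rR]□0110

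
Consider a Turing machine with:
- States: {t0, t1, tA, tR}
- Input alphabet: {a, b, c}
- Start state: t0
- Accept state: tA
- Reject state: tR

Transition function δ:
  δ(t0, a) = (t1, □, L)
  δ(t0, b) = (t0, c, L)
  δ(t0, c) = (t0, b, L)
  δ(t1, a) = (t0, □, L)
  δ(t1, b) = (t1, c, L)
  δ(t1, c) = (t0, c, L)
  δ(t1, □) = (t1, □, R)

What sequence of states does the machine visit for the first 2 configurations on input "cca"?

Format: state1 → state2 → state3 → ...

Execution trace:
Initial: [t0]cca
Step 1: δ(t0, c) = (t0, b, L) → [t0]□bca

No transition is defined for δ(t0, □). By convention the machine halts and rejects.

State sequence: t0 → t0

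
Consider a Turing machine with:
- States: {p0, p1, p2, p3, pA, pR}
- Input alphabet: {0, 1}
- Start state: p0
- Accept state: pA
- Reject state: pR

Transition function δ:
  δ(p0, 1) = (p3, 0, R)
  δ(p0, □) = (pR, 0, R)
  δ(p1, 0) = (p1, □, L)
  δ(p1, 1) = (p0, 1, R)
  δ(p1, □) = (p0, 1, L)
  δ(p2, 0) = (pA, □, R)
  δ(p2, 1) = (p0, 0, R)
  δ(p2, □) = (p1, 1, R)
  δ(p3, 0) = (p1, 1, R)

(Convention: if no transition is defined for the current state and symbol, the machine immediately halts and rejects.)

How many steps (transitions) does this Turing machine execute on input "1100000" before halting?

Execution trace:
Initial: [p0]1100000
Step 1: δ(p0, 1) = (p3, 0, R) → 0[p3]100000

No transition is defined for δ(p3, 1). By convention the machine halts and rejects.

The machine executed 1 step before halting.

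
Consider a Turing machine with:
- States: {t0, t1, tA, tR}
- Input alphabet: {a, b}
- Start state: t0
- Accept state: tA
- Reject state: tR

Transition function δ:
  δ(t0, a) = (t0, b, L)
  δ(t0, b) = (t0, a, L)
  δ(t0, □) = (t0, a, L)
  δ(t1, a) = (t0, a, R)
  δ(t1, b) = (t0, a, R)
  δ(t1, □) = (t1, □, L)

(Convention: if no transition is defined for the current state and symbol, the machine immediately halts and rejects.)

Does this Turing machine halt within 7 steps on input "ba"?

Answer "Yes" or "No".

Execution trace:
Initial: [t0]ba
Step 1: δ(t0, b) = (t0, a, L) → [t0]□aa
Step 2: δ(t0, □) = (t0, a, L) → [t0]□aaa
Step 3: δ(t0, □) = (t0, a, L) → [t0]□aaaa
Step 4: δ(t0, □) = (t0, a, L) → [t0]□aaaaa
Step 5: δ(t0, □) = (t0, a, L) → [t0]□aaaaaa
Step 6: δ(t0, □) = (t0, a, L) → [t0]□aaaaaaa
Step 7: δ(t0, □) = (t0, a, L) → [t0]□aaaaaaaa

The machine has not reached a halting state after 7 steps.
The machine did not halt within the 7-step bound.

Answer: No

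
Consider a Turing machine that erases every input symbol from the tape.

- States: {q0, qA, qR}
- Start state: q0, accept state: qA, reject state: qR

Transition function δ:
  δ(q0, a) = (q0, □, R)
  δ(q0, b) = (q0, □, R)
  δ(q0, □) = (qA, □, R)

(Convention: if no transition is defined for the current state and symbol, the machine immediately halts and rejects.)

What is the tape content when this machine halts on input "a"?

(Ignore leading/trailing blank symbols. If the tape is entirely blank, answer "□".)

Execution trace:
Initial: [q0]a
Step 1: δ(q0, a) = (q0, □, R) → □[q0]□
Step 2: δ(q0, □) = (qA, □, R) → □□[qA]□

The machine reaches the accept state qA and halts.

Final tape (ignoring leading/trailing blanks): □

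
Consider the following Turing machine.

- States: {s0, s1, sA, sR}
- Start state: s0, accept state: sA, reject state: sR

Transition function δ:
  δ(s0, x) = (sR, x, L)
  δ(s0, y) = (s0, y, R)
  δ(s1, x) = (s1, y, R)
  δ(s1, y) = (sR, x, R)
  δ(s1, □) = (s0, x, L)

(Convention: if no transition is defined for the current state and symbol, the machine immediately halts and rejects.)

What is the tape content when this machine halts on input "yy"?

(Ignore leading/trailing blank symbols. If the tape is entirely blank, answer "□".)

Execution trace:
Initial: [s0]yy
Step 1: δ(s0, y) = (s0, y, R) → y[s0]y
Step 2: δ(s0, y) = (s0, y, R) → yy[s0]□

No transition is defined for δ(s0, □). By convention the machine halts and rejects.

Final tape (ignoring leading/trailing blanks): yy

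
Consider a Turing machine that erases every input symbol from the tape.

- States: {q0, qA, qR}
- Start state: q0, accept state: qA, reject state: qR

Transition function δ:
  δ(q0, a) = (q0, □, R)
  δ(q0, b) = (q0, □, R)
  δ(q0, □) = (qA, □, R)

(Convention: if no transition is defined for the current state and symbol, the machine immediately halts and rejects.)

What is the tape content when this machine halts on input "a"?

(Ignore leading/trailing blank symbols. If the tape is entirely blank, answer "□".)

Execution trace:
Initial: [q0]a
Step 1: δ(q0, a) = (q0, □, R) → □[q0]□
Step 2: δ(q0, □) = (qA, □, R) → □□[qA]□

The machine reaches the accept state qA and halts.

Final tape (ignoring leading/trailing blanks): □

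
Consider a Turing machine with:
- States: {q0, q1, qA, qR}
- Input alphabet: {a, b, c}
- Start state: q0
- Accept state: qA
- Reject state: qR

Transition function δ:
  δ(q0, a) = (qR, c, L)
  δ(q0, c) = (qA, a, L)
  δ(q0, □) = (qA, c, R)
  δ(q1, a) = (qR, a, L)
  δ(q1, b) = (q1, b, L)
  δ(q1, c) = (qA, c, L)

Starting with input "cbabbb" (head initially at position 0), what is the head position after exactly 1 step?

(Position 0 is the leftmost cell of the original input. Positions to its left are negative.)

Execution trace (head position shown):
Step 0: [q0]cbabbb  (head at position 0)
Step 1: move left → [qA]□ababbb  (head at position -1)

After 1 step, the head is at position -1.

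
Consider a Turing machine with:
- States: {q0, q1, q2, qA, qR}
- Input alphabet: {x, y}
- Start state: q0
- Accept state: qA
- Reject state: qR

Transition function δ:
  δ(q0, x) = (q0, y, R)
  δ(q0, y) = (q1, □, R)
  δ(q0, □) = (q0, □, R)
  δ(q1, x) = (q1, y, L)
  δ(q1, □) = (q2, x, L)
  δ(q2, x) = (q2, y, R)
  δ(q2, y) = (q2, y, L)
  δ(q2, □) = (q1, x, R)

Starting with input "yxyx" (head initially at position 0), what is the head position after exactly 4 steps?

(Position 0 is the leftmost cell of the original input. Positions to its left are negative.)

Execution trace (head position shown):
Step 0: [q0]yxyx  (head at position 0)
Step 1: move right → □[q1]xyx  (head at position 1)
Step 2: move left → [q1]□yyx  (head at position 0)
Step 3: move left → [q2]□xyyx  (head at position -1)
Step 4: move right → x[q1]xyyx  (head at position 0)

After 4 steps, the head is at position 0.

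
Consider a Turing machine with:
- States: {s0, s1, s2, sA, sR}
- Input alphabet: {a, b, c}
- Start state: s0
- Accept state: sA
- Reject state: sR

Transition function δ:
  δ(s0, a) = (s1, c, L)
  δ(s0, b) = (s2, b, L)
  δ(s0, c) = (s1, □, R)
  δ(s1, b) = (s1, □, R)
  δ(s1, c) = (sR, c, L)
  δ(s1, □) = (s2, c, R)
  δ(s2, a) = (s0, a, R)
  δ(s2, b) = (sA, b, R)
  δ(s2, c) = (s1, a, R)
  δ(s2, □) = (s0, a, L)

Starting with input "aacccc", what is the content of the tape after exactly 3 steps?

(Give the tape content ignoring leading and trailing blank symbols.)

Execution trace:
Initial: [s0]aacccc
Step 1: δ(s0, a) = (s1, c, L) → [s1]□cacccc
Step 2: δ(s1, □) = (s2, c, R) → c[s2]cacccc
Step 3: δ(s2, c) = (s1, a, R) → ca[s1]acccc

No transition is defined for δ(s1, a). By convention the machine halts and rejects.

After 3 steps, the tape (ignoring leading/trailing blanks) is: caacccc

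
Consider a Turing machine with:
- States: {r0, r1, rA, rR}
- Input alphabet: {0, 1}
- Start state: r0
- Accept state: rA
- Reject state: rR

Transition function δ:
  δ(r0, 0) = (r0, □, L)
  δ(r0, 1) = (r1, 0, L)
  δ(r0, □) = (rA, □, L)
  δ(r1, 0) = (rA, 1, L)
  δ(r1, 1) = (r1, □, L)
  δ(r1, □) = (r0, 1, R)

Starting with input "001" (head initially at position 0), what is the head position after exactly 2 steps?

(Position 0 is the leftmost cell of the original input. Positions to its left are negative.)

Execution trace (head position shown):
Step 0: [r0]001  (head at position 0)
Step 1: move left → [r0]□□01  (head at position -1)
Step 2: move left → [rA]□□□01  (head at position -2)

After 2 steps, the head is at position -2.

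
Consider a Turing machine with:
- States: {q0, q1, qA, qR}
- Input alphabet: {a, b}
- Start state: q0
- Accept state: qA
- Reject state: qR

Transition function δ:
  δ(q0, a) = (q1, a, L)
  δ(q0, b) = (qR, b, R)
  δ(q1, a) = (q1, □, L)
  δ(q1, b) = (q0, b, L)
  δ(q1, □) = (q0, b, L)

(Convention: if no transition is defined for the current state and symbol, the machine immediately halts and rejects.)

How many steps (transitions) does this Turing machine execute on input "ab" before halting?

Execution trace:
Initial: [q0]ab
Step 1: δ(q0, a) = (q1, a, L) → [q1]□ab
Step 2: δ(q1, □) = (q0, b, L) → [q0]□bab

No transition is defined for δ(q0, □). By convention the machine halts and rejects.

The machine executed 2 steps before halting.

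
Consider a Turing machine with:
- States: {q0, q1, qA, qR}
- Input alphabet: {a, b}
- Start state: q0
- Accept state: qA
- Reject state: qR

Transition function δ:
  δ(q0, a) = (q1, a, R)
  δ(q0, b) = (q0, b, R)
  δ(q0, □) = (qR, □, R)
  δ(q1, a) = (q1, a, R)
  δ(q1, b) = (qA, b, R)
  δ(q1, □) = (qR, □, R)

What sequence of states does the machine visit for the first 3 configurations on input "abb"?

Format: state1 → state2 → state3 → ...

Execution trace:
Initial: [q0]abb
Step 1: δ(q0, a) = (q1, a, R) → a[q1]bb
Step 2: δ(q1, b) = (qA, b, R) → ab[qA]b

The machine reaches the accept state qA and halts.

State sequence: q0 → q1 → qA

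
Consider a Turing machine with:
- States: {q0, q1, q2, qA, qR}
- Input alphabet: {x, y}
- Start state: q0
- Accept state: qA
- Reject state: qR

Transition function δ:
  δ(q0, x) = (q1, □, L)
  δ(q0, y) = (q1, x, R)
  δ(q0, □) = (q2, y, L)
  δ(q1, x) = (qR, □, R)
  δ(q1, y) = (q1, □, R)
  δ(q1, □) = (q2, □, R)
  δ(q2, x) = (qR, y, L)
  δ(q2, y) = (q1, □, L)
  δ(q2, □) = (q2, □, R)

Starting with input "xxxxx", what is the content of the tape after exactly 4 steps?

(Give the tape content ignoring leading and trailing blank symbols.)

Execution trace:
Initial: [q0]xxxxx
Step 1: δ(q0, x) = (q1, □, L) → [q1]□□xxxx
Step 2: δ(q1, □) = (q2, □, R) → □[q2]□xxxx
Step 3: δ(q2, □) = (q2, □, R) → □□[q2]xxxx
Step 4: δ(q2, x) = (qR, y, L) → □[qR]□yxxx

The machine reaches the reject state qR and halts.

After 4 steps, the tape (ignoring leading/trailing blanks) is: yxxx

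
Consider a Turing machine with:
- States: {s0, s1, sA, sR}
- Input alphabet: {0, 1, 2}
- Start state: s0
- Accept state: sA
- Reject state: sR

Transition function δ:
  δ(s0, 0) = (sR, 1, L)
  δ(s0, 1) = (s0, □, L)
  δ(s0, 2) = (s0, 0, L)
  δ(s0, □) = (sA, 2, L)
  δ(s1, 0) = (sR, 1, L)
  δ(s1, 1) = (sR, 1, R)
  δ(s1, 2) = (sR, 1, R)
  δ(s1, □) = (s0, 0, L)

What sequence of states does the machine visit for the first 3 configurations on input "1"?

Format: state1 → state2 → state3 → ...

Execution trace:
Initial: [s0]1
Step 1: δ(s0, 1) = (s0, □, L) → [s0]□□
Step 2: δ(s0, □) = (sA, 2, L) → [sA]□2□

The machine reaches the accept state sA and halts.

State sequence: s0 → s0 → sA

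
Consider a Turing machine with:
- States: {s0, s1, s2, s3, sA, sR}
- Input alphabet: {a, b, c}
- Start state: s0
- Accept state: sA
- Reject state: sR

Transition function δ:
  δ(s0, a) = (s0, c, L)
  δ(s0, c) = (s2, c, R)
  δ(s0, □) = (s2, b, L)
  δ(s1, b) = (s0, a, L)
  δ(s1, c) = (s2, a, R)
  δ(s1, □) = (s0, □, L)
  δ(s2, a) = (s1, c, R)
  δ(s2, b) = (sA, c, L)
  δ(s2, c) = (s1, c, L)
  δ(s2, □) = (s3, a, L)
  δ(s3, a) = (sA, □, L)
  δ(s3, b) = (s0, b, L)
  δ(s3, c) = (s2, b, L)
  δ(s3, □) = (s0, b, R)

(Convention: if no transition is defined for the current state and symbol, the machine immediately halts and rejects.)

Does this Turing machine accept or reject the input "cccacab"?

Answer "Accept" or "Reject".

Execution trace:
Initial: [s0]cccacab
Step 1: δ(s0, c) = (s2, c, R) → c[s2]ccacab
Step 2: δ(s2, c) = (s1, c, L) → [s1]cccacab
Step 3: δ(s1, c) = (s2, a, R) → a[s2]ccacab
Step 4: δ(s2, c) = (s1, c, L) → [s1]accacab

No transition is defined for δ(s1, a). By convention the machine halts and rejects.

Answer: Reject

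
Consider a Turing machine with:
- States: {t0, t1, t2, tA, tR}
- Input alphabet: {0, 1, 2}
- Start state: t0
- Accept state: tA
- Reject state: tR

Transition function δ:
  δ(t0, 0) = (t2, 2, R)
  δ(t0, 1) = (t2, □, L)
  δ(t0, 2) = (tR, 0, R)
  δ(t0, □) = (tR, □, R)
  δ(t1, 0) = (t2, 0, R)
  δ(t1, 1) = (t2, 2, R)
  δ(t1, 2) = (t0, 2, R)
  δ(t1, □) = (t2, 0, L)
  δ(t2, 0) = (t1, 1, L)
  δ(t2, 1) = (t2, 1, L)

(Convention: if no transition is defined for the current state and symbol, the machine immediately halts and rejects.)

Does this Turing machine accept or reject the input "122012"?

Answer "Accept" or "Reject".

Execution trace:
Initial: [t0]122012
Step 1: δ(t0, 1) = (t2, □, L) → [t2]□□22012

No transition is defined for δ(t2, □). By convention the machine halts and rejects.

Answer: Reject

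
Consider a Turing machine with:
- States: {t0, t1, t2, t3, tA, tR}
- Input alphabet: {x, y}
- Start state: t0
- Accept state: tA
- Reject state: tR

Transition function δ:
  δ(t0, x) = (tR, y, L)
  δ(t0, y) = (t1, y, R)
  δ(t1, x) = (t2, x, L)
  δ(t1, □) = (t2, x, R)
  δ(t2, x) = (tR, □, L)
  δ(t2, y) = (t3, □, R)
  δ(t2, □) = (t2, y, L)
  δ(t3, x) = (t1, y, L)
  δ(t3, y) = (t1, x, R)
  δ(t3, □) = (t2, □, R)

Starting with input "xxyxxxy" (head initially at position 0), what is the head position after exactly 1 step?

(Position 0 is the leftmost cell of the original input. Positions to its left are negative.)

Execution trace (head position shown):
Step 0: [t0]xxyxxxy  (head at position 0)
Step 1: move left → [tR]□yxyxxxy  (head at position -1)

After 1 step, the head is at position -1.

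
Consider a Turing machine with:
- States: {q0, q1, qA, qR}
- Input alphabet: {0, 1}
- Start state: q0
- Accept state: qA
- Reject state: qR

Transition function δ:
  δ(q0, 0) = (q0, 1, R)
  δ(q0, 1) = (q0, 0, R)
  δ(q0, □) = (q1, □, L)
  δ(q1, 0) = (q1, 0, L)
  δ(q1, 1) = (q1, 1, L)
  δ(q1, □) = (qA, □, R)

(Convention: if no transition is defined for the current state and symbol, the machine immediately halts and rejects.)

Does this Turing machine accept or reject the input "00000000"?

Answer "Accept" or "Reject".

Execution trace:
Initial: [q0]00000000
Step 1: δ(q0, 0) = (q0, 1, R) → 1[q0]0000000
Step 2: δ(q0, 0) = (q0, 1, R) → 11[q0]000000
Step 3: δ(q0, 0) = (q0, 1, R) → 111[q0]00000
Step 4: δ(q0, 0) = (q0, 1, R) → 1111[q0]0000
Step 5: δ(q0, 0) = (q0, 1, R) → 11111[q0]000
Step 6: δ(q0, 0) = (q0, 1, R) → 111111[q0]00
Step 7: δ(q0, 0) = (q0, 1, R) → 1111111[q0]0
Step 8: δ(q0, 0) = (q0, 1, R) → 11111111[q0]□
Step 9: δ(q0, □) = (q1, □, L) → 1111111[q1]1□
Step 10: δ(q1, 1) = (q1, 1, L) → 111111[q1]11□
Step 11: δ(q1, 1) = (q1, 1, L) → 11111[q1]111□
Step 12: δ(q1, 1) = (q1, 1, L) → 1111[q1]1111□
Step 13: δ(q1, 1) = (q1, 1, L) → 111[q1]11111□
Step 14: δ(q1, 1) = (q1, 1, L) → 11[q1]111111□
Step 15: δ(q1, 1) = (q1, 1, L) → 1[q1]1111111□
Step 16: δ(q1, 1) = (q1, 1, L) → [q1]11111111□
Step 17: δ(q1, 1) = (q1, 1, L) → [q1]□11111111□
Step 18: δ(q1, □) = (qA, □, R) → □[qA]11111111□

The machine reaches the accept state qA and halts.

Answer: Accept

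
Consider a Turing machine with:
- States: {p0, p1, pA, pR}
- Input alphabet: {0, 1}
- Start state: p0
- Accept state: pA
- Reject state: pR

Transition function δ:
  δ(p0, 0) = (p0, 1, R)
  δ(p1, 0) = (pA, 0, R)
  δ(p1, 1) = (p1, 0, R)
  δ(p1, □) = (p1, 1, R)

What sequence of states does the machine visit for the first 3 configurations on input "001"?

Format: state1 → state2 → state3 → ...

Execution trace:
Initial: [p0]001
Step 1: δ(p0, 0) = (p0, 1, R) → 1[p0]01
Step 2: δ(p0, 0) = (p0, 1, R) → 11[p0]1

No transition is defined for δ(p0, 1). By convention the machine halts and rejects.

State sequence: p0 → p0 → p0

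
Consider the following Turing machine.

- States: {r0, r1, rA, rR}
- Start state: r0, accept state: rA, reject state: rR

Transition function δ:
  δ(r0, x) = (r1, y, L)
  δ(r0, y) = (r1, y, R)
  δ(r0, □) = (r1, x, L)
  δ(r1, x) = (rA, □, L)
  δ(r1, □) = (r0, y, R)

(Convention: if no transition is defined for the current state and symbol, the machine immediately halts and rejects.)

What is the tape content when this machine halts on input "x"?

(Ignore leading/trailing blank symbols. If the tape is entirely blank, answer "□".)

Execution trace:
Initial: [r0]x
Step 1: δ(r0, x) = (r1, y, L) → [r1]□y
Step 2: δ(r1, □) = (r0, y, R) → y[r0]y
Step 3: δ(r0, y) = (r1, y, R) → yy[r1]□
Step 4: δ(r1, □) = (r0, y, R) → yyy[r0]□
Step 5: δ(r0, □) = (r1, x, L) → yy[r1]yx

No transition is defined for δ(r1, y). By convention the machine halts and rejects.

Final tape (ignoring leading/trailing blanks): yyyx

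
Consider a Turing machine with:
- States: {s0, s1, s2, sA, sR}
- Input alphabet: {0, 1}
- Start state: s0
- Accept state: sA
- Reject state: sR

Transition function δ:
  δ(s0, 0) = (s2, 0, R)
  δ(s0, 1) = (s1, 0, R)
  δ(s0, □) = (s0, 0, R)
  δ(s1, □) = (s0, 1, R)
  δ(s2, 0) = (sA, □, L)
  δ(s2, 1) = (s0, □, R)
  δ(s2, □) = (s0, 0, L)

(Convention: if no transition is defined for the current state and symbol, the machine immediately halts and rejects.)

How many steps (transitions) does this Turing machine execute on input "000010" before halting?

Execution trace:
Initial: [s0]000010
Step 1: δ(s0, 0) = (s2, 0, R) → 0[s2]00010
Step 2: δ(s2, 0) = (sA, □, L) → [sA]0□0010

The machine reaches the accept state sA and halts.

The machine executed 2 steps before halting.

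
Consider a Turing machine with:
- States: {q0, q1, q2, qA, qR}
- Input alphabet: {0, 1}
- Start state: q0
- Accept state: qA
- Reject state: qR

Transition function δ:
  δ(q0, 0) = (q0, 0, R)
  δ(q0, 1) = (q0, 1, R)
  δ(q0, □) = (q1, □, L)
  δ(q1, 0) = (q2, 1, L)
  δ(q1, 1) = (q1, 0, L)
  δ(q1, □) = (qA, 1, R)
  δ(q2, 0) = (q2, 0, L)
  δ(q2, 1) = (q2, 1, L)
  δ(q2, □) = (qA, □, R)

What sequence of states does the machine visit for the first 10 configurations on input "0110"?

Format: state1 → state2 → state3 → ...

Execution trace:
Initial: [q0]0110
Step 1: δ(q0, 0) = (q0, 0, R) → 0[q0]110
Step 2: δ(q0, 1) = (q0, 1, R) → 01[q0]10
Step 3: δ(q0, 1) = (q0, 1, R) → 011[q0]0
Step 4: δ(q0, 0) = (q0, 0, R) → 0110[q0]□
Step 5: δ(q0, □) = (q1, □, L) → 011[q1]0□
Step 6: δ(q1, 0) = (q2, 1, L) → 01[q2]11□
Step 7: δ(q2, 1) = (q2, 1, L) → 0[q2]111□
Step 8: δ(q2, 1) = (q2, 1, L) → [q2]0111□
Step 9: δ(q2, 0) = (q2, 0, L) → [q2]□0111□

State sequence: q0 → q0 → q0 → q0 → q0 → q1 → q2 → q2 → q2 → q2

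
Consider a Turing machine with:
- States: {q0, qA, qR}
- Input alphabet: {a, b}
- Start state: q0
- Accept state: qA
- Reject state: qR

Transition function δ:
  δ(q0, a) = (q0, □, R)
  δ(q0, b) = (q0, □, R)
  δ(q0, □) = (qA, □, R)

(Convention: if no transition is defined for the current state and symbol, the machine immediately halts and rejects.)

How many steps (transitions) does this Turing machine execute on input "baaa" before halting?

Execution trace:
Initial: [q0]baaa
Step 1: δ(q0, b) = (q0, □, R) → □[q0]aaa
Step 2: δ(q0, a) = (q0, □, R) → □□[q0]aa
Step 3: δ(q0, a) = (q0, □, R) → □□□[q0]a
Step 4: δ(q0, a) = (q0, □, R) → □□□□[q0]□
Step 5: δ(q0, □) = (qA, □, R) → □□□□□[qA]□

The machine reaches the accept state qA and halts.

The machine executed 5 steps before halting.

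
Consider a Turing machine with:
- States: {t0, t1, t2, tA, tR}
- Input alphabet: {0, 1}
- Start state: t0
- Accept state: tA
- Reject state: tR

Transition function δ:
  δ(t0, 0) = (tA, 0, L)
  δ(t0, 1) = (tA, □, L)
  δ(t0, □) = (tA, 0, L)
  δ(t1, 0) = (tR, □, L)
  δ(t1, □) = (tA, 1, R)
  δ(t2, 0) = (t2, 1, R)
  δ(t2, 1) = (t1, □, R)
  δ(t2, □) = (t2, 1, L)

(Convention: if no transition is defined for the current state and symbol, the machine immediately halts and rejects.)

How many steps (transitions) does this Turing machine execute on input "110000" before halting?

Execution trace:
Initial: [t0]110000
Step 1: δ(t0, 1) = (tA, □, L) → [tA]□□10000

The machine reaches the accept state tA and halts.

The machine executed 1 step before halting.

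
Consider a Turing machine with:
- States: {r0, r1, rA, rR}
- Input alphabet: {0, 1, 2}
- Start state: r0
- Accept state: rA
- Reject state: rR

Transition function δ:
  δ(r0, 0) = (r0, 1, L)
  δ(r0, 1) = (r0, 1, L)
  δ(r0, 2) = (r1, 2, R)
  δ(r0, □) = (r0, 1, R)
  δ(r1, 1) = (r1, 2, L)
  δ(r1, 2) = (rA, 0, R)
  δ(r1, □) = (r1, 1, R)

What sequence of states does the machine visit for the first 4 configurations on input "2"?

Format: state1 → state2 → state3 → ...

Execution trace:
Initial: [r0]2
Step 1: δ(r0, 2) = (r1, 2, R) → 2[r1]□
Step 2: δ(r1, □) = (r1, 1, R) → 21[r1]□
Step 3: δ(r1, □) = (r1, 1, R) → 211[r1]□

State sequence: r0 → r1 → r1 → r1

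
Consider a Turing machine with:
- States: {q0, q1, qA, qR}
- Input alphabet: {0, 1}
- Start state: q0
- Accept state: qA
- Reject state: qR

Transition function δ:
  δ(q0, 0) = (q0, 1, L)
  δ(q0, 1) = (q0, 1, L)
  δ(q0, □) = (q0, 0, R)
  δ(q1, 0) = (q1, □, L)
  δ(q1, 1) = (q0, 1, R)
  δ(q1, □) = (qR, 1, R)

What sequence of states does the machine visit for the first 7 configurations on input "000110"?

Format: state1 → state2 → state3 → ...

Execution trace:
Initial: [q0]000110
Step 1: δ(q0, 0) = (q0, 1, L) → [q0]□100110
Step 2: δ(q0, □) = (q0, 0, R) → 0[q0]100110
Step 3: δ(q0, 1) = (q0, 1, L) → [q0]0100110
Step 4: δ(q0, 0) = (q0, 1, L) → [q0]□1100110
Step 5: δ(q0, □) = (q0, 0, R) → 0[q0]1100110
Step 6: δ(q0, 1) = (q0, 1, L) → [q0]01100110

State sequence: q0 → q0 → q0 → q0 → q0 → q0 → q0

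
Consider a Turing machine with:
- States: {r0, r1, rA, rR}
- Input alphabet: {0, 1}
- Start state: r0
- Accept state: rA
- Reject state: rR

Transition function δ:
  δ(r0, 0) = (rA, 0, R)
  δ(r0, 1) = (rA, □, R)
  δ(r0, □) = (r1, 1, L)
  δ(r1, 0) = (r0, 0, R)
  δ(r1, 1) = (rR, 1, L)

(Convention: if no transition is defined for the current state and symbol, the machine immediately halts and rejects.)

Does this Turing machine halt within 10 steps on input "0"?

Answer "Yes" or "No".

Execution trace:
Initial: [r0]0
Step 1: δ(r0, 0) = (rA, 0, R) → 0[rA]□

The machine reaches the accept state rA and halts.
The machine halted after 1 step (within the 10-step bound).

Answer: Yes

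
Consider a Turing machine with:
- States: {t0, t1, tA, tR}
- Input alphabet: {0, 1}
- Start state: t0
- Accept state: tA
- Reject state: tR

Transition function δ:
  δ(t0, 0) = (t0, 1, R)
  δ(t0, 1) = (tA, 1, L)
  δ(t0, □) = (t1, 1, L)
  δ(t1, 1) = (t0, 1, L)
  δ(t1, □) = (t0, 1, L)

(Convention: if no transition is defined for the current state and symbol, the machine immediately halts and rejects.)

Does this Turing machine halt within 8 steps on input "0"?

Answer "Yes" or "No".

Execution trace:
Initial: [t0]0
Step 1: δ(t0, 0) = (t0, 1, R) → 1[t0]□
Step 2: δ(t0, □) = (t1, 1, L) → [t1]11
Step 3: δ(t1, 1) = (t0, 1, L) → [t0]□11
Step 4: δ(t0, □) = (t1, 1, L) → [t1]□111
Step 5: δ(t1, □) = (t0, 1, L) → [t0]□1111
Step 6: δ(t0, □) = (t1, 1, L) → [t1]□11111
Step 7: δ(t1, □) = (t0, 1, L) → [t0]□111111
Step 8: δ(t0, □) = (t1, 1, L) → [t1]□1111111

The machine has not reached a halting state after 8 steps.
The machine did not halt within the 8-step bound.

Answer: No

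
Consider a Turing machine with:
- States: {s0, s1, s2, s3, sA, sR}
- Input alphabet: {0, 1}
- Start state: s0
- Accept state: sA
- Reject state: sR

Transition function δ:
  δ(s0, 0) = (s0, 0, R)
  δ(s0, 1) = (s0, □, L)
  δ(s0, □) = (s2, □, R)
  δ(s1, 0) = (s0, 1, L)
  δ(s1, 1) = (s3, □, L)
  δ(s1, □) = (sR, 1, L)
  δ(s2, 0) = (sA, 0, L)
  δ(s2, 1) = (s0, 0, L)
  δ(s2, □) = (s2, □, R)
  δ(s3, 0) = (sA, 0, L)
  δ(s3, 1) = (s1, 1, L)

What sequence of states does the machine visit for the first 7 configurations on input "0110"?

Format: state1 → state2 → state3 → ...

Execution trace:
Initial: [s0]0110
Step 1: δ(s0, 0) = (s0, 0, R) → 0[s0]110
Step 2: δ(s0, 1) = (s0, □, L) → [s0]0□10
Step 3: δ(s0, 0) = (s0, 0, R) → 0[s0]□10
Step 4: δ(s0, □) = (s2, □, R) → 0□[s2]10
Step 5: δ(s2, 1) = (s0, 0, L) → 0[s0]□00
Step 6: δ(s0, □) = (s2, □, R) → 0□[s2]00

State sequence: s0 → s0 → s0 → s0 → s2 → s0 → s2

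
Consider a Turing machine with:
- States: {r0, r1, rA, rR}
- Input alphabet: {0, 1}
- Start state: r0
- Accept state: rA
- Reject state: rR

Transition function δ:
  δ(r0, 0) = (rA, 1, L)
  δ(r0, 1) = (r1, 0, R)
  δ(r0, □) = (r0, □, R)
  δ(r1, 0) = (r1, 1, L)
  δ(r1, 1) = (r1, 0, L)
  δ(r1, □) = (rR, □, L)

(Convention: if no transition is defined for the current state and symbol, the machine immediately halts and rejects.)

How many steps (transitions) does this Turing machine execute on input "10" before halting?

Execution trace:
Initial: [r0]10
Step 1: δ(r0, 1) = (r1, 0, R) → 0[r1]0
Step 2: δ(r1, 0) = (r1, 1, L) → [r1]01
Step 3: δ(r1, 0) = (r1, 1, L) → [r1]□11
Step 4: δ(r1, □) = (rR, □, L) → [rR]□□11

The machine reaches the reject state rR and halts.

The machine executed 4 steps before halting.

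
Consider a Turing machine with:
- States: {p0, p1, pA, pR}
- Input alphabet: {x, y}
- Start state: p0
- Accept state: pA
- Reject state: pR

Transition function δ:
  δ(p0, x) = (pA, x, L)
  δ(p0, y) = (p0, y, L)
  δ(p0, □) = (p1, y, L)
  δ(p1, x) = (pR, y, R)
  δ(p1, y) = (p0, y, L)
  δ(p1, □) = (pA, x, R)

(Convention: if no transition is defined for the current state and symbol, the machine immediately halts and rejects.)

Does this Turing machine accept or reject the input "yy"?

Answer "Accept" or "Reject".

Execution trace:
Initial: [p0]yy
Step 1: δ(p0, y) = (p0, y, L) → [p0]□yy
Step 2: δ(p0, □) = (p1, y, L) → [p1]□yyy
Step 3: δ(p1, □) = (pA, x, R) → x[pA]yyy

The machine reaches the accept state pA and halts.

Answer: Accept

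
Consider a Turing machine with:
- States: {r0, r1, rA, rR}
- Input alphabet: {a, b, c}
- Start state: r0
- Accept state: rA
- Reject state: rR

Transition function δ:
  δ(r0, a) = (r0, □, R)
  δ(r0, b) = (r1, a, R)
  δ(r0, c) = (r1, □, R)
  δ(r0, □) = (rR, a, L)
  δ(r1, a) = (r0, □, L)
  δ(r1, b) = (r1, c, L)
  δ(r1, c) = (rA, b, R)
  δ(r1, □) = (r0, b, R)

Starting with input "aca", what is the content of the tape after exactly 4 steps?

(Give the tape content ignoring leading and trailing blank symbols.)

Execution trace:
Initial: [r0]aca
Step 1: δ(r0, a) = (r0, □, R) → □[r0]ca
Step 2: δ(r0, c) = (r1, □, R) → □□[r1]a
Step 3: δ(r1, a) = (r0, □, L) → □[r0]□□
Step 4: δ(r0, □) = (rR, a, L) → [rR]□a□

The machine reaches the reject state rR and halts.

After 4 steps, the tape (ignoring leading/trailing blanks) is: a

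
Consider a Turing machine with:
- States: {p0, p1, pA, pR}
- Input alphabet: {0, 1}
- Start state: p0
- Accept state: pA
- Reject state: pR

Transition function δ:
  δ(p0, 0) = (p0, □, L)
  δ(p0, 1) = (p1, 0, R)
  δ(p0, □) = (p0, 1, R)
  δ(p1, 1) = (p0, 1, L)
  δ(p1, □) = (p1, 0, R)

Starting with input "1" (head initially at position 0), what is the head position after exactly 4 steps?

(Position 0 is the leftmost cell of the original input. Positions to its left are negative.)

Execution trace (head position shown):
Step 0: [p0]1  (head at position 0)
Step 1: move right → 0[p1]□  (head at position 1)
Step 2: move right → 00[p1]□  (head at position 2)
Step 3: move right → 000[p1]□  (head at position 3)
Step 4: move right → 0000[p1]□  (head at position 4)

After 4 steps, the head is at position 4.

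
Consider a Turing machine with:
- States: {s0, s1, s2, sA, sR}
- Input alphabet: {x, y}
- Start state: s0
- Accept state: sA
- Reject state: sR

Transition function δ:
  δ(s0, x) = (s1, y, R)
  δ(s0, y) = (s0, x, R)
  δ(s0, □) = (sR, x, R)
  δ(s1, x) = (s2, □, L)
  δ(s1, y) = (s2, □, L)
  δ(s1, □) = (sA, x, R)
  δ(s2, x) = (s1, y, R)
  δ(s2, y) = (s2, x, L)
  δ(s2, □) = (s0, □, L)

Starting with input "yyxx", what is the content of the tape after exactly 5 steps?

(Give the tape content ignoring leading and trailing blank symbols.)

Execution trace:
Initial: [s0]yyxx
Step 1: δ(s0, y) = (s0, x, R) → x[s0]yxx
Step 2: δ(s0, y) = (s0, x, R) → xx[s0]xx
Step 3: δ(s0, x) = (s1, y, R) → xxy[s1]x
Step 4: δ(s1, x) = (s2, □, L) → xx[s2]y□
Step 5: δ(s2, y) = (s2, x, L) → x[s2]xx□

After 5 steps, the tape (ignoring leading/trailing blanks) is: xxx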